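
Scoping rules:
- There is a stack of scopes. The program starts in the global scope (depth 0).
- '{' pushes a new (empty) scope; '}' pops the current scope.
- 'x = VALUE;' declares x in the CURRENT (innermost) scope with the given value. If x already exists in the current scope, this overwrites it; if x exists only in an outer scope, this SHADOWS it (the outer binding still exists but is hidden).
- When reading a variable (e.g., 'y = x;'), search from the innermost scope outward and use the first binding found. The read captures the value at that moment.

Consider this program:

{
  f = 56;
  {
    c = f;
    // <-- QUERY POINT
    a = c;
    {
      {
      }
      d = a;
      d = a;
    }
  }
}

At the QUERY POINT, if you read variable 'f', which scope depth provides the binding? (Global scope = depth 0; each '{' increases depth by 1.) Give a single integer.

Answer: 1

Derivation:
Step 1: enter scope (depth=1)
Step 2: declare f=56 at depth 1
Step 3: enter scope (depth=2)
Step 4: declare c=(read f)=56 at depth 2
Visible at query point: c=56 f=56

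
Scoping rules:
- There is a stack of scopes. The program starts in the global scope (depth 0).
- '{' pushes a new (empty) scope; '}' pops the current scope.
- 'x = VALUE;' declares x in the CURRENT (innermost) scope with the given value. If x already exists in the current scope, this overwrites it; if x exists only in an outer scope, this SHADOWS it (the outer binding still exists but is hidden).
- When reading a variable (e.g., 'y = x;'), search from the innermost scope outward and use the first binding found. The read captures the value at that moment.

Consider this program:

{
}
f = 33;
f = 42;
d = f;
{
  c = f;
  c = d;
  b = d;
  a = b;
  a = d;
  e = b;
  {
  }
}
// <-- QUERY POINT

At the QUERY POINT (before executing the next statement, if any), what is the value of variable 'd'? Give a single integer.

Step 1: enter scope (depth=1)
Step 2: exit scope (depth=0)
Step 3: declare f=33 at depth 0
Step 4: declare f=42 at depth 0
Step 5: declare d=(read f)=42 at depth 0
Step 6: enter scope (depth=1)
Step 7: declare c=(read f)=42 at depth 1
Step 8: declare c=(read d)=42 at depth 1
Step 9: declare b=(read d)=42 at depth 1
Step 10: declare a=(read b)=42 at depth 1
Step 11: declare a=(read d)=42 at depth 1
Step 12: declare e=(read b)=42 at depth 1
Step 13: enter scope (depth=2)
Step 14: exit scope (depth=1)
Step 15: exit scope (depth=0)
Visible at query point: d=42 f=42

Answer: 42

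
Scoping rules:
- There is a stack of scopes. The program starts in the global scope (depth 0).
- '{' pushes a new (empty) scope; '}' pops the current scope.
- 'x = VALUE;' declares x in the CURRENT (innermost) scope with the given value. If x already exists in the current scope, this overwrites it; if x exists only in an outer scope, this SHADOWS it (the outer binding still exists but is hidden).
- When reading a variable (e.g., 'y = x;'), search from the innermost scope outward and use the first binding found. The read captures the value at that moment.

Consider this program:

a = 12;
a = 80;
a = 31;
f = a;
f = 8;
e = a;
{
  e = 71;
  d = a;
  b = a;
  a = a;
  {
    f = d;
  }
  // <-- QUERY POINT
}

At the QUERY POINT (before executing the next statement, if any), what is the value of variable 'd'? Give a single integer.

Step 1: declare a=12 at depth 0
Step 2: declare a=80 at depth 0
Step 3: declare a=31 at depth 0
Step 4: declare f=(read a)=31 at depth 0
Step 5: declare f=8 at depth 0
Step 6: declare e=(read a)=31 at depth 0
Step 7: enter scope (depth=1)
Step 8: declare e=71 at depth 1
Step 9: declare d=(read a)=31 at depth 1
Step 10: declare b=(read a)=31 at depth 1
Step 11: declare a=(read a)=31 at depth 1
Step 12: enter scope (depth=2)
Step 13: declare f=(read d)=31 at depth 2
Step 14: exit scope (depth=1)
Visible at query point: a=31 b=31 d=31 e=71 f=8

Answer: 31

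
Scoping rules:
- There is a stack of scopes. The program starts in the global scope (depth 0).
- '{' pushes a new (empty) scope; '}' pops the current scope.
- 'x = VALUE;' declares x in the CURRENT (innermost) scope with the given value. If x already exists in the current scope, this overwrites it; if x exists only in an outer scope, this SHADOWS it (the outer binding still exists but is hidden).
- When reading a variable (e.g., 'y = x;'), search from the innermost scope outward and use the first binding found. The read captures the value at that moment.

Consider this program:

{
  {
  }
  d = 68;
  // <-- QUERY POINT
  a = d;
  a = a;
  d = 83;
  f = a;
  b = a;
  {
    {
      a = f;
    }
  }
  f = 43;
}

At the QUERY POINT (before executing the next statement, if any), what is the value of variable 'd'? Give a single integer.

Step 1: enter scope (depth=1)
Step 2: enter scope (depth=2)
Step 3: exit scope (depth=1)
Step 4: declare d=68 at depth 1
Visible at query point: d=68

Answer: 68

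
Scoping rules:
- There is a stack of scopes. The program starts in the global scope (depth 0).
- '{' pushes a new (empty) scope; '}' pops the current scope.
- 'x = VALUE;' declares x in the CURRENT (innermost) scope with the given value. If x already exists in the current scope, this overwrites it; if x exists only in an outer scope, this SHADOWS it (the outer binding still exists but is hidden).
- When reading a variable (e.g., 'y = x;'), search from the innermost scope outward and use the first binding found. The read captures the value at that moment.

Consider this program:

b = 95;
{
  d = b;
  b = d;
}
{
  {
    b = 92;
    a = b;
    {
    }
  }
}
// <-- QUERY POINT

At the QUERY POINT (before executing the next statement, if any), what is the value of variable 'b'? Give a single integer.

Answer: 95

Derivation:
Step 1: declare b=95 at depth 0
Step 2: enter scope (depth=1)
Step 3: declare d=(read b)=95 at depth 1
Step 4: declare b=(read d)=95 at depth 1
Step 5: exit scope (depth=0)
Step 6: enter scope (depth=1)
Step 7: enter scope (depth=2)
Step 8: declare b=92 at depth 2
Step 9: declare a=(read b)=92 at depth 2
Step 10: enter scope (depth=3)
Step 11: exit scope (depth=2)
Step 12: exit scope (depth=1)
Step 13: exit scope (depth=0)
Visible at query point: b=95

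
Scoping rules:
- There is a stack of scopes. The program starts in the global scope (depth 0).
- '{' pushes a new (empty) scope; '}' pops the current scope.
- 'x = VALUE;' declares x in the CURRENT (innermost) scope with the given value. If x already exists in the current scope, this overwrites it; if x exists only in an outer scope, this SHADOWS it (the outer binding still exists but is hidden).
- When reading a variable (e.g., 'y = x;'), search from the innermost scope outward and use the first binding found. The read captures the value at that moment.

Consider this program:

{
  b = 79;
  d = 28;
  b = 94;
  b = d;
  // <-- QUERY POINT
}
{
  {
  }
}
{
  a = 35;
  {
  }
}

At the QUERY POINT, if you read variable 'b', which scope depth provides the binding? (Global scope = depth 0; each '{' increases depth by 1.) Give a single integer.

Answer: 1

Derivation:
Step 1: enter scope (depth=1)
Step 2: declare b=79 at depth 1
Step 3: declare d=28 at depth 1
Step 4: declare b=94 at depth 1
Step 5: declare b=(read d)=28 at depth 1
Visible at query point: b=28 d=28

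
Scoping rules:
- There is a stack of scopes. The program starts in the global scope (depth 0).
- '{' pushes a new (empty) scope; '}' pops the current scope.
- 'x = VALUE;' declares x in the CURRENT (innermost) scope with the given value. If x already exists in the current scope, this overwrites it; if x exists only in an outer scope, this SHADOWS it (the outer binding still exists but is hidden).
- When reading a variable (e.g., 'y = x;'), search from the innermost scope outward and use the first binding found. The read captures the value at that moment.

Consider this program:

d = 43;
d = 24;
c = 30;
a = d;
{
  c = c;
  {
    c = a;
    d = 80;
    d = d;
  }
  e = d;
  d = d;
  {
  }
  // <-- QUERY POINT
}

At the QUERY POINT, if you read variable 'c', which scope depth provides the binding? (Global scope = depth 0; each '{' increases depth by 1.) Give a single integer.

Answer: 1

Derivation:
Step 1: declare d=43 at depth 0
Step 2: declare d=24 at depth 0
Step 3: declare c=30 at depth 0
Step 4: declare a=(read d)=24 at depth 0
Step 5: enter scope (depth=1)
Step 6: declare c=(read c)=30 at depth 1
Step 7: enter scope (depth=2)
Step 8: declare c=(read a)=24 at depth 2
Step 9: declare d=80 at depth 2
Step 10: declare d=(read d)=80 at depth 2
Step 11: exit scope (depth=1)
Step 12: declare e=(read d)=24 at depth 1
Step 13: declare d=(read d)=24 at depth 1
Step 14: enter scope (depth=2)
Step 15: exit scope (depth=1)
Visible at query point: a=24 c=30 d=24 e=24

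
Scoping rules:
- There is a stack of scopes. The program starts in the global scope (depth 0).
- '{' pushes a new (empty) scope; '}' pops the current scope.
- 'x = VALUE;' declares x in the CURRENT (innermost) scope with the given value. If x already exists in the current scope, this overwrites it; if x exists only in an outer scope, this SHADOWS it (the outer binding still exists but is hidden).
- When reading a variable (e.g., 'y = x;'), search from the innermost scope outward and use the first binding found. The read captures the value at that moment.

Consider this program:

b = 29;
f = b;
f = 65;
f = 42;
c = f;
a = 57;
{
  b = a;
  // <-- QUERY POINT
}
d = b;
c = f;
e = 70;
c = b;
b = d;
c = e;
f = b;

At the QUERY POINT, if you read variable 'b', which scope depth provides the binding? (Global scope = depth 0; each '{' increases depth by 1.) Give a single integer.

Answer: 1

Derivation:
Step 1: declare b=29 at depth 0
Step 2: declare f=(read b)=29 at depth 0
Step 3: declare f=65 at depth 0
Step 4: declare f=42 at depth 0
Step 5: declare c=(read f)=42 at depth 0
Step 6: declare a=57 at depth 0
Step 7: enter scope (depth=1)
Step 8: declare b=(read a)=57 at depth 1
Visible at query point: a=57 b=57 c=42 f=42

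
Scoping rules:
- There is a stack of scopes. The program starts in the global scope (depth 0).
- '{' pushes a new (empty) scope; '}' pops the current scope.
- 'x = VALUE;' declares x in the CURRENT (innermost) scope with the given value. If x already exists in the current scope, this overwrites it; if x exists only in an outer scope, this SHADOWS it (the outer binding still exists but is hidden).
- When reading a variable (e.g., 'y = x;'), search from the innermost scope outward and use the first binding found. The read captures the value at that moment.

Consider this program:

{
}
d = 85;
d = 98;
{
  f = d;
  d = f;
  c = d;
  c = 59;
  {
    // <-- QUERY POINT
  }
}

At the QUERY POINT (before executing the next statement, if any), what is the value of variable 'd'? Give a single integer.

Answer: 98

Derivation:
Step 1: enter scope (depth=1)
Step 2: exit scope (depth=0)
Step 3: declare d=85 at depth 0
Step 4: declare d=98 at depth 0
Step 5: enter scope (depth=1)
Step 6: declare f=(read d)=98 at depth 1
Step 7: declare d=(read f)=98 at depth 1
Step 8: declare c=(read d)=98 at depth 1
Step 9: declare c=59 at depth 1
Step 10: enter scope (depth=2)
Visible at query point: c=59 d=98 f=98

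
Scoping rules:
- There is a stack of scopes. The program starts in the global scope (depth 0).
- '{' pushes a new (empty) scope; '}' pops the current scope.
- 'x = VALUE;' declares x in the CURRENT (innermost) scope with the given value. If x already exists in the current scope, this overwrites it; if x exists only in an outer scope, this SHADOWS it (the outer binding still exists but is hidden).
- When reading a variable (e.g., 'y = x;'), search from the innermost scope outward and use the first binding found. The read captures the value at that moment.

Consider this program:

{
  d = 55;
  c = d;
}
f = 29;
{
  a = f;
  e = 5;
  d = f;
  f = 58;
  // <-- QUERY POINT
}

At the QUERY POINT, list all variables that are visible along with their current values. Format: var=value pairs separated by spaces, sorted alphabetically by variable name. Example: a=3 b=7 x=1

Answer: a=29 d=29 e=5 f=58

Derivation:
Step 1: enter scope (depth=1)
Step 2: declare d=55 at depth 1
Step 3: declare c=(read d)=55 at depth 1
Step 4: exit scope (depth=0)
Step 5: declare f=29 at depth 0
Step 6: enter scope (depth=1)
Step 7: declare a=(read f)=29 at depth 1
Step 8: declare e=5 at depth 1
Step 9: declare d=(read f)=29 at depth 1
Step 10: declare f=58 at depth 1
Visible at query point: a=29 d=29 e=5 f=58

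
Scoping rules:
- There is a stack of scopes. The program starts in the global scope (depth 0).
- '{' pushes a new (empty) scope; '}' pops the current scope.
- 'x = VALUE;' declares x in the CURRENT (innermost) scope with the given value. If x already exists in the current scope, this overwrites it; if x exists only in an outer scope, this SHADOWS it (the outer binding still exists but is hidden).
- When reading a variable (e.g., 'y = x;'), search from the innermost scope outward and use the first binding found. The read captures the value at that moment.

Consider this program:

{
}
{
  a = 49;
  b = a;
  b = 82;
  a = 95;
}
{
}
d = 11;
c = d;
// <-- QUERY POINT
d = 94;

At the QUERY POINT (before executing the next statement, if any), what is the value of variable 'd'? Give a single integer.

Answer: 11

Derivation:
Step 1: enter scope (depth=1)
Step 2: exit scope (depth=0)
Step 3: enter scope (depth=1)
Step 4: declare a=49 at depth 1
Step 5: declare b=(read a)=49 at depth 1
Step 6: declare b=82 at depth 1
Step 7: declare a=95 at depth 1
Step 8: exit scope (depth=0)
Step 9: enter scope (depth=1)
Step 10: exit scope (depth=0)
Step 11: declare d=11 at depth 0
Step 12: declare c=(read d)=11 at depth 0
Visible at query point: c=11 d=11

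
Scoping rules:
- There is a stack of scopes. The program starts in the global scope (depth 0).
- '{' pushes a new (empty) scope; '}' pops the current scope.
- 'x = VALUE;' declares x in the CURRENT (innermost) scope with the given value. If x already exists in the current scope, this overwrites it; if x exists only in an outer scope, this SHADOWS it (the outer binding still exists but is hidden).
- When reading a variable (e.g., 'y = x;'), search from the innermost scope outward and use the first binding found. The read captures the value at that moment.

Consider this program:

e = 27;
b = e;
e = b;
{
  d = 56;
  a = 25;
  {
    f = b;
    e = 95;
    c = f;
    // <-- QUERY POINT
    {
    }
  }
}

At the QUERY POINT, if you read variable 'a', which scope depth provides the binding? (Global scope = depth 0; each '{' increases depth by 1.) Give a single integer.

Answer: 1

Derivation:
Step 1: declare e=27 at depth 0
Step 2: declare b=(read e)=27 at depth 0
Step 3: declare e=(read b)=27 at depth 0
Step 4: enter scope (depth=1)
Step 5: declare d=56 at depth 1
Step 6: declare a=25 at depth 1
Step 7: enter scope (depth=2)
Step 8: declare f=(read b)=27 at depth 2
Step 9: declare e=95 at depth 2
Step 10: declare c=(read f)=27 at depth 2
Visible at query point: a=25 b=27 c=27 d=56 e=95 f=27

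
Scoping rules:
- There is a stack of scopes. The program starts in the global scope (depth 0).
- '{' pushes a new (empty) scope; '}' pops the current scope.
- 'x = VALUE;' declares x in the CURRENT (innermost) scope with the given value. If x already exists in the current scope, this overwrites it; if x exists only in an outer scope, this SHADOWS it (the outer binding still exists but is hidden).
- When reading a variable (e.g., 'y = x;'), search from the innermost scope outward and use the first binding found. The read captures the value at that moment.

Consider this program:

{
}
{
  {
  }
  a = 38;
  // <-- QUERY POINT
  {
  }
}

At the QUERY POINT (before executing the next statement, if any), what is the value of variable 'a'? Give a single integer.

Answer: 38

Derivation:
Step 1: enter scope (depth=1)
Step 2: exit scope (depth=0)
Step 3: enter scope (depth=1)
Step 4: enter scope (depth=2)
Step 5: exit scope (depth=1)
Step 6: declare a=38 at depth 1
Visible at query point: a=38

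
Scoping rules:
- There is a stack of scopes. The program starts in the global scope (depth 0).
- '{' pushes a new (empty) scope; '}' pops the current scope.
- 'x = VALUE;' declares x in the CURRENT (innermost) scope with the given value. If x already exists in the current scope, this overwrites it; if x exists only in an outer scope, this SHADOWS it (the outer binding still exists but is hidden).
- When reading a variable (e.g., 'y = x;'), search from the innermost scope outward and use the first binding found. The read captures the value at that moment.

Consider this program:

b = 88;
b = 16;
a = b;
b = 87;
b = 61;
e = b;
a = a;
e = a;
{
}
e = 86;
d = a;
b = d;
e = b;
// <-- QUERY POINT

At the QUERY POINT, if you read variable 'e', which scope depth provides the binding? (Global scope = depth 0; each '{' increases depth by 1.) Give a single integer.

Answer: 0

Derivation:
Step 1: declare b=88 at depth 0
Step 2: declare b=16 at depth 0
Step 3: declare a=(read b)=16 at depth 0
Step 4: declare b=87 at depth 0
Step 5: declare b=61 at depth 0
Step 6: declare e=(read b)=61 at depth 0
Step 7: declare a=(read a)=16 at depth 0
Step 8: declare e=(read a)=16 at depth 0
Step 9: enter scope (depth=1)
Step 10: exit scope (depth=0)
Step 11: declare e=86 at depth 0
Step 12: declare d=(read a)=16 at depth 0
Step 13: declare b=(read d)=16 at depth 0
Step 14: declare e=(read b)=16 at depth 0
Visible at query point: a=16 b=16 d=16 e=16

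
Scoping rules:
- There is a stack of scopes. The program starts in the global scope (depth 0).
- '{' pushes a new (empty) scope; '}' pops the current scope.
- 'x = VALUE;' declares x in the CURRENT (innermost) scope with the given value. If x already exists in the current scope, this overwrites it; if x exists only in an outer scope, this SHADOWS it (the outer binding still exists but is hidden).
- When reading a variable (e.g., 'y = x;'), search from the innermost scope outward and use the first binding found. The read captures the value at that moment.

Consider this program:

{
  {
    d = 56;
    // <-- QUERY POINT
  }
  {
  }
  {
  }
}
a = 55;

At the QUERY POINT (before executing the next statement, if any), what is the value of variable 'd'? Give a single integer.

Step 1: enter scope (depth=1)
Step 2: enter scope (depth=2)
Step 3: declare d=56 at depth 2
Visible at query point: d=56

Answer: 56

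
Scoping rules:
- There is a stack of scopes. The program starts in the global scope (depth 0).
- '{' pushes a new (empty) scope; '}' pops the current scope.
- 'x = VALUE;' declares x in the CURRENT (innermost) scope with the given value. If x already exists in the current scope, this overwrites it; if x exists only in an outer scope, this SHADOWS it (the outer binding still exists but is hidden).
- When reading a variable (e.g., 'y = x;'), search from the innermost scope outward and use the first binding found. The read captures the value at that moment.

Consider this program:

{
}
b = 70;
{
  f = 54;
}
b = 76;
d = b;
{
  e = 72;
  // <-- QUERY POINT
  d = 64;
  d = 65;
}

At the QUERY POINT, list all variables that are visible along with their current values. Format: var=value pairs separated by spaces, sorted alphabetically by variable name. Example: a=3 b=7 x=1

Step 1: enter scope (depth=1)
Step 2: exit scope (depth=0)
Step 3: declare b=70 at depth 0
Step 4: enter scope (depth=1)
Step 5: declare f=54 at depth 1
Step 6: exit scope (depth=0)
Step 7: declare b=76 at depth 0
Step 8: declare d=(read b)=76 at depth 0
Step 9: enter scope (depth=1)
Step 10: declare e=72 at depth 1
Visible at query point: b=76 d=76 e=72

Answer: b=76 d=76 e=72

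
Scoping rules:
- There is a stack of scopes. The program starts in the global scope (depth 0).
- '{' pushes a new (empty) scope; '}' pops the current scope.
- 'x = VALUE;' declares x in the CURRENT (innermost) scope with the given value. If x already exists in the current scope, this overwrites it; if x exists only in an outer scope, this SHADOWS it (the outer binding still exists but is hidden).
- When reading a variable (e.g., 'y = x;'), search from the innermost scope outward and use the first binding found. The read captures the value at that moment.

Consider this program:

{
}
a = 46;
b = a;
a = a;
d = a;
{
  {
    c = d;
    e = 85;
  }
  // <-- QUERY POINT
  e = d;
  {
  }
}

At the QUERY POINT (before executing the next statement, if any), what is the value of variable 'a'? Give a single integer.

Answer: 46

Derivation:
Step 1: enter scope (depth=1)
Step 2: exit scope (depth=0)
Step 3: declare a=46 at depth 0
Step 4: declare b=(read a)=46 at depth 0
Step 5: declare a=(read a)=46 at depth 0
Step 6: declare d=(read a)=46 at depth 0
Step 7: enter scope (depth=1)
Step 8: enter scope (depth=2)
Step 9: declare c=(read d)=46 at depth 2
Step 10: declare e=85 at depth 2
Step 11: exit scope (depth=1)
Visible at query point: a=46 b=46 d=46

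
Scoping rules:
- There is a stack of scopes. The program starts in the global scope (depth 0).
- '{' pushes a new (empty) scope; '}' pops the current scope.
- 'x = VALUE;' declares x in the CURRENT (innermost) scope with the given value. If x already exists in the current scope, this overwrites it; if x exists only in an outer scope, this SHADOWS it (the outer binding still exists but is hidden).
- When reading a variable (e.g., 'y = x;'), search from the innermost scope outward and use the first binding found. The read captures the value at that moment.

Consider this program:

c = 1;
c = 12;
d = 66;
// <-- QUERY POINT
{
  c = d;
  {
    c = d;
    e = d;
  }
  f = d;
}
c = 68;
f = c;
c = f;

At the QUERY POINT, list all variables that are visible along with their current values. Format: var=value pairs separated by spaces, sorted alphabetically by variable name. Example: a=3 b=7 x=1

Step 1: declare c=1 at depth 0
Step 2: declare c=12 at depth 0
Step 3: declare d=66 at depth 0
Visible at query point: c=12 d=66

Answer: c=12 d=66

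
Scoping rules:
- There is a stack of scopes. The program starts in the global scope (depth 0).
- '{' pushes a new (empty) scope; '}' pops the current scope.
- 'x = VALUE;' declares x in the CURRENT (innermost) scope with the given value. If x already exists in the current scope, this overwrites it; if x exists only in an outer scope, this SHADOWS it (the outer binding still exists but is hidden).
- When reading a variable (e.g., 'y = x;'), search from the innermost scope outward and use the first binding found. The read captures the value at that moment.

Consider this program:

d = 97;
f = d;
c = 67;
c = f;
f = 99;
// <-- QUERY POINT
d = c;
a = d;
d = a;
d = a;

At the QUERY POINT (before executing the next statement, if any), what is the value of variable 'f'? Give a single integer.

Step 1: declare d=97 at depth 0
Step 2: declare f=(read d)=97 at depth 0
Step 3: declare c=67 at depth 0
Step 4: declare c=(read f)=97 at depth 0
Step 5: declare f=99 at depth 0
Visible at query point: c=97 d=97 f=99

Answer: 99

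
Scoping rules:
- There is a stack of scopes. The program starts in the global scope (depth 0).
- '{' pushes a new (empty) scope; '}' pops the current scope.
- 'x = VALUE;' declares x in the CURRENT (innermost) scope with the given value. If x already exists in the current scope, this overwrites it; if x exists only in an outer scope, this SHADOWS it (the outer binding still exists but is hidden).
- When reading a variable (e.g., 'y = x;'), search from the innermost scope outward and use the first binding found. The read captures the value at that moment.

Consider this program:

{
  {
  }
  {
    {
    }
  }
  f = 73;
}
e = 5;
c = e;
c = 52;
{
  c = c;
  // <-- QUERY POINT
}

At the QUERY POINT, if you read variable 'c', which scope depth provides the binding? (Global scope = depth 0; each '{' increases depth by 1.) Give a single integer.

Step 1: enter scope (depth=1)
Step 2: enter scope (depth=2)
Step 3: exit scope (depth=1)
Step 4: enter scope (depth=2)
Step 5: enter scope (depth=3)
Step 6: exit scope (depth=2)
Step 7: exit scope (depth=1)
Step 8: declare f=73 at depth 1
Step 9: exit scope (depth=0)
Step 10: declare e=5 at depth 0
Step 11: declare c=(read e)=5 at depth 0
Step 12: declare c=52 at depth 0
Step 13: enter scope (depth=1)
Step 14: declare c=(read c)=52 at depth 1
Visible at query point: c=52 e=5

Answer: 1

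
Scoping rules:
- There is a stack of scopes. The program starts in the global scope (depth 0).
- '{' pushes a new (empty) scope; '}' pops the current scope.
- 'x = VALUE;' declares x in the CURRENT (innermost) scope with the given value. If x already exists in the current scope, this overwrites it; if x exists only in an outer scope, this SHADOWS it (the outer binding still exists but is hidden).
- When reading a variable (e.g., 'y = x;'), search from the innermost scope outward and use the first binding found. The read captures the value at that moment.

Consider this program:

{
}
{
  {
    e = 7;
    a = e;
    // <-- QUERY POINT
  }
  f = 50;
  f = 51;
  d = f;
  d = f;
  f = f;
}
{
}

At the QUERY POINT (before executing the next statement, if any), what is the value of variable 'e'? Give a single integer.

Answer: 7

Derivation:
Step 1: enter scope (depth=1)
Step 2: exit scope (depth=0)
Step 3: enter scope (depth=1)
Step 4: enter scope (depth=2)
Step 5: declare e=7 at depth 2
Step 6: declare a=(read e)=7 at depth 2
Visible at query point: a=7 e=7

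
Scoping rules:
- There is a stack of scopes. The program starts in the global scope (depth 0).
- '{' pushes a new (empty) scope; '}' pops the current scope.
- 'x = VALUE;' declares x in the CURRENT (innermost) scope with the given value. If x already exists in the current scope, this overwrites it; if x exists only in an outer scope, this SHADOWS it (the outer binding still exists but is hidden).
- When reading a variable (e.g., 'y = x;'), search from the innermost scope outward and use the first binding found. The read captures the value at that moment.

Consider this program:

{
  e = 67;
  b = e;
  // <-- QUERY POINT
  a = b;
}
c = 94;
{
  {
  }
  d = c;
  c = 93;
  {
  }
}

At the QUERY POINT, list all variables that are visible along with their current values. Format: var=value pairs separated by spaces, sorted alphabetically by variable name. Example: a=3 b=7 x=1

Answer: b=67 e=67

Derivation:
Step 1: enter scope (depth=1)
Step 2: declare e=67 at depth 1
Step 3: declare b=(read e)=67 at depth 1
Visible at query point: b=67 e=67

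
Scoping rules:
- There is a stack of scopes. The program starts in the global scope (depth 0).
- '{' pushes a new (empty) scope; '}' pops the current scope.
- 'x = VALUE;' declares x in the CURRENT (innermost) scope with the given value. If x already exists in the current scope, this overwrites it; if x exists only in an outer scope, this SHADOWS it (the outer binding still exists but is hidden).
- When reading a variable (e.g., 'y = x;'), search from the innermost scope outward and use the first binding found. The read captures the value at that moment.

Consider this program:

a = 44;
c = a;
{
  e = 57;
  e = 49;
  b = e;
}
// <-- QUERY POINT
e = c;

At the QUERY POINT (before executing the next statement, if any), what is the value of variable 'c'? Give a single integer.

Answer: 44

Derivation:
Step 1: declare a=44 at depth 0
Step 2: declare c=(read a)=44 at depth 0
Step 3: enter scope (depth=1)
Step 4: declare e=57 at depth 1
Step 5: declare e=49 at depth 1
Step 6: declare b=(read e)=49 at depth 1
Step 7: exit scope (depth=0)
Visible at query point: a=44 c=44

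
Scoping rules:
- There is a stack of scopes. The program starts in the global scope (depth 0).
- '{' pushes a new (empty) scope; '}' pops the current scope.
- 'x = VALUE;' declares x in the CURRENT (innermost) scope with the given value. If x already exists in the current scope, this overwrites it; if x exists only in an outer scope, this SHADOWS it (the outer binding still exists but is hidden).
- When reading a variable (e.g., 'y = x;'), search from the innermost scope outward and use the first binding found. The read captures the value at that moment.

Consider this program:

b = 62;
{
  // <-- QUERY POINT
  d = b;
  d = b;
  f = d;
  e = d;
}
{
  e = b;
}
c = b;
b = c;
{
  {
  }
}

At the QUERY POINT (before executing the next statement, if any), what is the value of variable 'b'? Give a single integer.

Step 1: declare b=62 at depth 0
Step 2: enter scope (depth=1)
Visible at query point: b=62

Answer: 62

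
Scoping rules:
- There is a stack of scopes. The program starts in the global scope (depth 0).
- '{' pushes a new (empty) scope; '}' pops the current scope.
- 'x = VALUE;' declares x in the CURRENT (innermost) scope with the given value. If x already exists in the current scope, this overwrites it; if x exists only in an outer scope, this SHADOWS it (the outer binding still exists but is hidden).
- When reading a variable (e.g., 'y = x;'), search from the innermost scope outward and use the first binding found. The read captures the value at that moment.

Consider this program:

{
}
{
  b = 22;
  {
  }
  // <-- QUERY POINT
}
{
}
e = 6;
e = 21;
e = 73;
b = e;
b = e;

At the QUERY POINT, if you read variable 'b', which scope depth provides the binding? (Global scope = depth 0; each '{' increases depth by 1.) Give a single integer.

Answer: 1

Derivation:
Step 1: enter scope (depth=1)
Step 2: exit scope (depth=0)
Step 3: enter scope (depth=1)
Step 4: declare b=22 at depth 1
Step 5: enter scope (depth=2)
Step 6: exit scope (depth=1)
Visible at query point: b=22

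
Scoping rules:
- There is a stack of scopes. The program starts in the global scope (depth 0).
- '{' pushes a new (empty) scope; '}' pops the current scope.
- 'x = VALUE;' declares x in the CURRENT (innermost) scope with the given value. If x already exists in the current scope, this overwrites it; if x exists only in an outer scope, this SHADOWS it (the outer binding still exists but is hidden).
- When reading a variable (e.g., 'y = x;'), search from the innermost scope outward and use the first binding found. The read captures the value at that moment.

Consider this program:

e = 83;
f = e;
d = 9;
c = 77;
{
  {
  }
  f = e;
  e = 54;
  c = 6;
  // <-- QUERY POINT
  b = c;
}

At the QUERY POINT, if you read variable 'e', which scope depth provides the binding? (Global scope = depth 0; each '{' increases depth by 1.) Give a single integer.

Step 1: declare e=83 at depth 0
Step 2: declare f=(read e)=83 at depth 0
Step 3: declare d=9 at depth 0
Step 4: declare c=77 at depth 0
Step 5: enter scope (depth=1)
Step 6: enter scope (depth=2)
Step 7: exit scope (depth=1)
Step 8: declare f=(read e)=83 at depth 1
Step 9: declare e=54 at depth 1
Step 10: declare c=6 at depth 1
Visible at query point: c=6 d=9 e=54 f=83

Answer: 1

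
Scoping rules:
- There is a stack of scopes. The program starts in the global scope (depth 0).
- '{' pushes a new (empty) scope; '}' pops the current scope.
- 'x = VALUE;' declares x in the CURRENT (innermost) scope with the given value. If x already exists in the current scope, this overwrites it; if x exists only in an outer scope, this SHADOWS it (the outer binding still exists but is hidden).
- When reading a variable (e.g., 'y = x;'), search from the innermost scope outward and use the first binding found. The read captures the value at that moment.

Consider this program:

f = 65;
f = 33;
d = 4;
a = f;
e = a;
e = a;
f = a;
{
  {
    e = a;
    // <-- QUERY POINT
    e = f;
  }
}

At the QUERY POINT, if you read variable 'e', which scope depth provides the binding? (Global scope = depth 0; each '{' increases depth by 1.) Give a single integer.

Answer: 2

Derivation:
Step 1: declare f=65 at depth 0
Step 2: declare f=33 at depth 0
Step 3: declare d=4 at depth 0
Step 4: declare a=(read f)=33 at depth 0
Step 5: declare e=(read a)=33 at depth 0
Step 6: declare e=(read a)=33 at depth 0
Step 7: declare f=(read a)=33 at depth 0
Step 8: enter scope (depth=1)
Step 9: enter scope (depth=2)
Step 10: declare e=(read a)=33 at depth 2
Visible at query point: a=33 d=4 e=33 f=33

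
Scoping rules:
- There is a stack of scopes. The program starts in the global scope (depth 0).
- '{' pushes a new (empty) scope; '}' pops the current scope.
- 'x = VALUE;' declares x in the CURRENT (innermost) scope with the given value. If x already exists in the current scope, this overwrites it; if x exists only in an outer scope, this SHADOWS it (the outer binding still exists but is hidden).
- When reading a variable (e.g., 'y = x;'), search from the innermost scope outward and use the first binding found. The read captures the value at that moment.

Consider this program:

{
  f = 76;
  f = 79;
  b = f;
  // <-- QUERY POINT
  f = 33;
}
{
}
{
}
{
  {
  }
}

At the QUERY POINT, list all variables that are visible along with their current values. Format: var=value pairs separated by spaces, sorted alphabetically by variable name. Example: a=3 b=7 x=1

Step 1: enter scope (depth=1)
Step 2: declare f=76 at depth 1
Step 3: declare f=79 at depth 1
Step 4: declare b=(read f)=79 at depth 1
Visible at query point: b=79 f=79

Answer: b=79 f=79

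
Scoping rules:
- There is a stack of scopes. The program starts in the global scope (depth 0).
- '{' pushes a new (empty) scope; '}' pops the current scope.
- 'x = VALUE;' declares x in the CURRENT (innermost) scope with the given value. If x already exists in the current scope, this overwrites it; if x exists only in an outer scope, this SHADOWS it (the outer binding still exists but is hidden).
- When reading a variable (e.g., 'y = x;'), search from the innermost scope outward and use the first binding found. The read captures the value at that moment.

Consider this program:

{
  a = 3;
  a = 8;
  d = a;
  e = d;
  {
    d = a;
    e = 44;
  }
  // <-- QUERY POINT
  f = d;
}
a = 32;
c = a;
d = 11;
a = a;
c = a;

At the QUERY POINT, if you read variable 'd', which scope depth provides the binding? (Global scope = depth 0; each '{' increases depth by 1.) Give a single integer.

Step 1: enter scope (depth=1)
Step 2: declare a=3 at depth 1
Step 3: declare a=8 at depth 1
Step 4: declare d=(read a)=8 at depth 1
Step 5: declare e=(read d)=8 at depth 1
Step 6: enter scope (depth=2)
Step 7: declare d=(read a)=8 at depth 2
Step 8: declare e=44 at depth 2
Step 9: exit scope (depth=1)
Visible at query point: a=8 d=8 e=8

Answer: 1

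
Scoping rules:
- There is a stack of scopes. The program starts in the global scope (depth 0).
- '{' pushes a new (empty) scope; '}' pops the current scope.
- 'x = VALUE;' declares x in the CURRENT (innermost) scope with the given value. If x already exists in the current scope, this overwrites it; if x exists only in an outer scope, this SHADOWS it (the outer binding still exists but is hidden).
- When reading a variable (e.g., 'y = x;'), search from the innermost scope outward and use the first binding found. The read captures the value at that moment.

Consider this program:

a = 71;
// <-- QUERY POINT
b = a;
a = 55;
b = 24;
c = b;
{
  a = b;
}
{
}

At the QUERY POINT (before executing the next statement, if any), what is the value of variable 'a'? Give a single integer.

Answer: 71

Derivation:
Step 1: declare a=71 at depth 0
Visible at query point: a=71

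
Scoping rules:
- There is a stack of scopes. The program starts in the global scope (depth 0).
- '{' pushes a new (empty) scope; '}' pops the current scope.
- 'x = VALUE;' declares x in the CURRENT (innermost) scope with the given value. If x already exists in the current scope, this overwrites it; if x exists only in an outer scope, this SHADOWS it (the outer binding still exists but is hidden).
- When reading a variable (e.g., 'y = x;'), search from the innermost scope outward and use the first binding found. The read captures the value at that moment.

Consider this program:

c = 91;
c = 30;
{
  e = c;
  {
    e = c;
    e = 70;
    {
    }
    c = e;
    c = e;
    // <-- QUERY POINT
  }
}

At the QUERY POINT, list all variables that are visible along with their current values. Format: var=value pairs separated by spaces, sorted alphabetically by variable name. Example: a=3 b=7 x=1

Step 1: declare c=91 at depth 0
Step 2: declare c=30 at depth 0
Step 3: enter scope (depth=1)
Step 4: declare e=(read c)=30 at depth 1
Step 5: enter scope (depth=2)
Step 6: declare e=(read c)=30 at depth 2
Step 7: declare e=70 at depth 2
Step 8: enter scope (depth=3)
Step 9: exit scope (depth=2)
Step 10: declare c=(read e)=70 at depth 2
Step 11: declare c=(read e)=70 at depth 2
Visible at query point: c=70 e=70

Answer: c=70 e=70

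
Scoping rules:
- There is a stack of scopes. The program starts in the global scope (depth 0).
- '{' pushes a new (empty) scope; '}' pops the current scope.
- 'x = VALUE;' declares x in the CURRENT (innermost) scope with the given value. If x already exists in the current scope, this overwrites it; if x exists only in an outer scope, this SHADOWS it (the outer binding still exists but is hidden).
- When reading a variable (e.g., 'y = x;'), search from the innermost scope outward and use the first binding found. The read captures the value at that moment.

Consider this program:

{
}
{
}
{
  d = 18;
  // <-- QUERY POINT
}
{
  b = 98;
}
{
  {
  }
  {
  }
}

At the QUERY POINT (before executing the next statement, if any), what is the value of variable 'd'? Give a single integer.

Step 1: enter scope (depth=1)
Step 2: exit scope (depth=0)
Step 3: enter scope (depth=1)
Step 4: exit scope (depth=0)
Step 5: enter scope (depth=1)
Step 6: declare d=18 at depth 1
Visible at query point: d=18

Answer: 18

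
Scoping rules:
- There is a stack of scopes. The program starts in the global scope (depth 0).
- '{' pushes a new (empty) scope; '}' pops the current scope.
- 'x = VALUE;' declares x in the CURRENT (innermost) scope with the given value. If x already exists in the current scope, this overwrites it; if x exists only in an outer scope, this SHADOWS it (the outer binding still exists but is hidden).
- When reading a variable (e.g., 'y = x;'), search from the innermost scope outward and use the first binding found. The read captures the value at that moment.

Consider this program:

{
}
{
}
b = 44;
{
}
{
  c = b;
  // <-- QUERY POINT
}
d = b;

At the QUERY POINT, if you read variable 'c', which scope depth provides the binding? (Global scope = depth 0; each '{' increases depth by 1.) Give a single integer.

Answer: 1

Derivation:
Step 1: enter scope (depth=1)
Step 2: exit scope (depth=0)
Step 3: enter scope (depth=1)
Step 4: exit scope (depth=0)
Step 5: declare b=44 at depth 0
Step 6: enter scope (depth=1)
Step 7: exit scope (depth=0)
Step 8: enter scope (depth=1)
Step 9: declare c=(read b)=44 at depth 1
Visible at query point: b=44 c=44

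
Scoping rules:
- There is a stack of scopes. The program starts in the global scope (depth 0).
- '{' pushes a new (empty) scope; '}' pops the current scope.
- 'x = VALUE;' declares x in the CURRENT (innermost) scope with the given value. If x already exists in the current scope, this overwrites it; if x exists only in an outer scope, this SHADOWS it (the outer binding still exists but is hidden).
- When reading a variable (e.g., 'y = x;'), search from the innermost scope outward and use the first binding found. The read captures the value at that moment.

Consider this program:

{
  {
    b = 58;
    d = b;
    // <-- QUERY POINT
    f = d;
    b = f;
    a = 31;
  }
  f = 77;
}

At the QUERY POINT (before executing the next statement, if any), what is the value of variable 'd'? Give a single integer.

Answer: 58

Derivation:
Step 1: enter scope (depth=1)
Step 2: enter scope (depth=2)
Step 3: declare b=58 at depth 2
Step 4: declare d=(read b)=58 at depth 2
Visible at query point: b=58 d=58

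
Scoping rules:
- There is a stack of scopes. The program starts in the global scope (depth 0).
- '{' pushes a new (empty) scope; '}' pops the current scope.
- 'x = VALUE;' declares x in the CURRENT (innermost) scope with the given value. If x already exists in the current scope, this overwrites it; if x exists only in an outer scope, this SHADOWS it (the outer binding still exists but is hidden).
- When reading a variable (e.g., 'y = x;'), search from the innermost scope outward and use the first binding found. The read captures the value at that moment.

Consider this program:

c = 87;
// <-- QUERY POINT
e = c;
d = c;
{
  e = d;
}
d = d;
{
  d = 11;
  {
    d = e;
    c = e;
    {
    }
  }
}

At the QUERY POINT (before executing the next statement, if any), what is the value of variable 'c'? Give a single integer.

Answer: 87

Derivation:
Step 1: declare c=87 at depth 0
Visible at query point: c=87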